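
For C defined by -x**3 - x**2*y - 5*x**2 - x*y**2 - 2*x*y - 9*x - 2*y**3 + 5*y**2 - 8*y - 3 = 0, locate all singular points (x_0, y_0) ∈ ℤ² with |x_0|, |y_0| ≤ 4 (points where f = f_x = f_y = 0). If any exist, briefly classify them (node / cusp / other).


Singular points: {(-2, 1)}; classification: cusp.

Compute partial derivatives:
  f_x = -3*x**2 - 2*x*y - 10*x - y**2 - 2*y - 9.
  f_y = -x**2 - 2*x*y - 2*x - 6*y**2 + 10*y - 8.
Scan x_0 ∈ {−4, ..., 4}. For each x_0, f_y(x_0, y) is a polynomial in y; find its integer roots y ∈ {−4, ..., 4}, then test f_x and f at those candidates.
  x = -4: f_y(-4, y) = -6*y**2 + 18*y - 16; no integer root y with |y| ≤ 4.
  x = -3: f_y(-3, y) = -6*y**2 + 16*y - 11; no integer root y with |y| ≤ 4.
  x = -2: f_y(-2, y) = -6*y**2 + 14*y - 8; vanishes at y ∈ {1}. (-2, 1): f_x = 0, f = 0 — SINGULAR.
  x = -1: f_y(-1, y) = -6*y**2 + 12*y - 7; no integer root y with |y| ≤ 4.
  x = 0: f_y(0, y) = -6*y**2 + 10*y - 8; no integer root y with |y| ≤ 4.
  x = 1: f_y(1, y) = -6*y**2 + 8*y - 11; no integer root y with |y| ≤ 4.
  x = 2: f_y(2, y) = -6*y**2 + 6*y - 16; no integer root y with |y| ≤ 4.
  x = 3: f_y(3, y) = -6*y**2 + 4*y - 23; no integer root y with |y| ≤ 4.
  x = 4: f_y(4, y) = -6*y**2 + 2*y - 32; no integer root y with |y| ≤ 4.
Only singular point on the grid: (-2, 1).
Classify: substitute x = -2 + u, y = 1 + v and expand: f = -u**3 - u**2*v - u*v**2 - 2*v**3 + v**2.
No constant or linear terms (consistent with a singular point). Quadratic part: v**2. Cubic part: -u**3 - u**2*v - u*v**2 - 2*v**3.
The quadratic part v**2 is a perfect square, so there is a single (double) tangent line v = 0, i.e. y = 1. Restricting the cubic part to that line (v = 0) leaves -u**3 ≠ 0, so f is not divisible by v and the branch is v² ≈ u**3 to lowest order — this is a cusp.
Classification: cusp.


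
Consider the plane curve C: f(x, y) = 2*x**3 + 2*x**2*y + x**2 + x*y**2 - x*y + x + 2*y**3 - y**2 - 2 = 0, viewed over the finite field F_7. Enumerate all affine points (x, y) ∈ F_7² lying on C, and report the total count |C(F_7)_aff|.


Affine F_7-points: {(3, 6), (4, 4), (4, 6), (5, 1)}; count = 4.

For each of the 49 pairs (x, y) ∈ F_7², evaluate f(x, y) mod 7. Record the zeros.
  x = 0: [0↦5, 1↦6, 2↦3, 3↦1, 4↦5, 5↦6, 6↦2]  zeros at y ∈ ∅
  x = 1: [0↦2, 1↦5, 2↦6, 3↦3, 4↦1, 5↦5, 6↦6]  zeros at y ∈ ∅
  x = 2: [0↦6, 1↦1, 2↦3, 3↦3, 4↦6, 5↦3, 6↦6]  zeros at y ∈ ∅
  x = 3: [0↦1, 1↦6, 2↦6, 3↦6, 4↦4, 5↦5, 6↦0]  zeros at y ∈ {6}
  x = 4: [0↦6, 1↦4, 2↦6, 3↦3, 4↦0, 5↦2, 6↦0]  zeros at y ∈ {4, 6}
  x = 5: [0↦5, 1↦0, 2↦1, 3↦6, 4↦6, 5↦6, 6↦4]  zeros at y ∈ {1}
  x = 6: [0↦3, 1↦6, 2↦3, 3↦6, 4↦6, 5↦1, 6↦3]  zeros at y ∈ ∅
Collecting zeros: affine points = {(3, 6), (4, 4), (4, 6), (5, 1)}.
Total count |C(F_7)_aff| = 4.


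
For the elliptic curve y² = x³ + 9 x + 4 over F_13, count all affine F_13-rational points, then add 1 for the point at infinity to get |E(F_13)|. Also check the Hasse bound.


Affine points = {(0, 2), (0, 11), (1, 1), (1, 12), (2, 2), (2, 11), (4, 0), (6, 1), (6, 12), (8, 4), (8, 9), (11, 2), (11, 11)}; affine count = 13; |E(F_13)| = 14.

Discriminant check: Δ ∝ 4a³ + 27b² = 4·9³ + 27·4² = 4·729 + 27·16 ≡ 7 (mod 13). Nonzero ⇒ E is nonsingular.
For each x ∈ F_13, compute rhs = x³ + 9·x + 4 mod 13, then count y ∈ F_13 with y² ≡ rhs.
  x = 0: rhs = 4, matching y values: 2, 11 (2 points).
  x = 1: rhs = 1, matching y values: 1, 12 (2 points).
  x = 2: rhs = 4, matching y values: 2, 11 (2 points).
  x = 3: rhs = 6, matching y values: none (0 points).
  x = 4: rhs = 0, matching y values: 0 (1 points).
  x = 5: rhs = 5, matching y values: none (0 points).
  x = 6: rhs = 1, matching y values: 1, 12 (2 points).
  x = 7: rhs = 7, matching y values: none (0 points).
  x = 8: rhs = 3, matching y values: 4, 9 (2 points).
  x = 9: rhs = 8, matching y values: none (0 points).
  x = 10: rhs = 2, matching y values: none (0 points).
  x = 11: rhs = 4, matching y values: 2, 11 (2 points).
  x = 12: rhs = 7, matching y values: none (0 points).
Total affine count: 13.
Full point count |E(F_13)| = 13 + 1 = 14.
Hasse bound: |14 − (13+1)| = |0| = 0 ≤ 2√13 ≈ 7.2111 ✓.


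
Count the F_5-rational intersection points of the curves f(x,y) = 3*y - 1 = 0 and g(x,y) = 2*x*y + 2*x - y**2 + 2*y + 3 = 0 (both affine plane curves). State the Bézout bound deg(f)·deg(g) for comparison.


Common zeros: {(2, 2)}; count = 1; Bézout bound = 2.

deg(f) = 1, deg(g) = 2, so Bézout bound = 2.
Scan x ∈ F_5. For each x, list the y ∈ F_5 with f(x, y) ≡ 0 and those with g(x, y) ≡ 0 (mod 5); the common zeros in that column are the intersection.
  x = 0: f ≡ 0 at y ∈ {2}; g ≡ 0 at y ∈ {3, 4}; common: ∅.
  x = 1: f ≡ 0 at y ∈ {2}; g ≡ 0 at y ∈ {0, 4}; common: ∅.
  x = 2: f ≡ 0 at y ∈ {2}; g ≡ 0 at y ∈ {2, 4}; common: {2}.
  x = 3: f ≡ 0 at y ∈ {2}; g ≡ 0 at y ∈ {4}; common: ∅.
  x = 4: f ≡ 0 at y ∈ {2}; g ≡ 0 at y ∈ {1, 4}; common: ∅.
Collecting: common zeros = {(2, 2)}, so the count is 1.
Comparison with the Bézout bound: 1 ≤ 2 = deg(f)·deg(g), as expected for curves with no common component (the affine F_5-count falls short of the bound because intersections may lie at infinity, over extension fields, or carry multiplicity).


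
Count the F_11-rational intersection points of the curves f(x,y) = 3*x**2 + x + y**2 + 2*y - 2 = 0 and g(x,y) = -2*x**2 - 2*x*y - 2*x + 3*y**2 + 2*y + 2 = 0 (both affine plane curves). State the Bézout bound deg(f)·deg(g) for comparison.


Common zeros: {(7, 4)}; count = 1; Bézout bound = 4.

deg(f) = 2, deg(g) = 2, so Bézout bound = 4.
Scan x ∈ F_11. For each x, list the y ∈ F_11 with f(x, y) ≡ 0 and those with g(x, y) ≡ 0 (mod 11); the common zeros in that column are the intersection.
  x = 0: f ≡ 0 at y ∈ {4, 5}; g ≡ 0 at y ∈ ∅; common: ∅.
  x = 1: f ≡ 0 at y ∈ ∅; g ≡ 0 at y ∈ ∅; common: ∅.
  x = 2: f ≡ 0 at y ∈ {10}; g ≡ 0 at y ∈ {3, 5}; common: ∅.
  x = 3: f ≡ 0 at y ∈ ∅; g ≡ 0 at y ∈ {0, 5}; common: ∅.
  x = 4: f ≡ 0 at y ∈ ∅; g ≡ 0 at y ∈ ∅; common: ∅.
  x = 5: f ≡ 0 at y ∈ {10}; g ≡ 0 at y ∈ {3, 7}; common: ∅.
  x = 6: f ≡ 0 at y ∈ ∅; g ≡ 0 at y ∈ ∅; common: ∅.
  x = 7: f ≡ 0 at y ∈ {4, 5}; g ≡ 0 at y ∈ {0, 4}; common: {4}.
  x = 8: f ≡ 0 at y ∈ {0, 9}; g ≡ 0 at y ∈ ∅; common: ∅.
  x = 9: f ≡ 0 at y ∈ {1, 8}; g ≡ 0 at y ∈ {2, 7}; common: ∅.
  x = 10: f ≡ 0 at y ∈ {0, 9}; g ≡ 0 at y ∈ {2, 4}; common: ∅.
Collecting: common zeros = {(7, 4)}, so the count is 1.
Comparison with the Bézout bound: 1 ≤ 4 = deg(f)·deg(g), as expected for curves with no common component (the affine F_11-count falls short of the bound because intersections may lie at infinity, over extension fields, or carry multiplicity).


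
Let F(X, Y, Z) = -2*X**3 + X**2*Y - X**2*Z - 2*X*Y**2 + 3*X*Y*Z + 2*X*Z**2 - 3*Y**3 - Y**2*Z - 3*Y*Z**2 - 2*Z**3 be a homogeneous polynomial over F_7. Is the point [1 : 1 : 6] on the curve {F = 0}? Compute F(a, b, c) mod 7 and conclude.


F(1,1,6) ≡ 1 (mod 7); P is NOT on the curve.

Evaluate F(1, 1, 6) term-by-term (mod 7).
  -2*X**3 ↦ -2·1·1·1 = -2
  X**2*Y ↦ 1·1·1·1 = 1
  -X**2*Z ↦ -1·1·1·6 = -6
  -2*X*Y**2 ↦ -2·1·1·1 = -2
  3*X*Y*Z ↦ 3·1·1·6 = 18
  2*X*Z**2 ↦ 2·1·1·36 = 72
  -3*Y**3 ↦ -3·1·1·1 = -3
  -Y**2*Z ↦ -1·1·1·6 = -6
  -3*Y*Z**2 ↦ -3·1·1·36 = -108
  -2*Z**3 ↦ -2·1·1·216 = -432
Sum: F(1, 1, 6) = (-2) + (1) + (-6) + (-2) + (18) + (72) + (-3) + (-6) + (-108) + (-432) = -468.
Reducing mod 7: -468 ≡ 1 (mod 7).
Since F(a, b, c) ≡ 1 ≠ 0 (mod 7), P does NOT lie on the curve.


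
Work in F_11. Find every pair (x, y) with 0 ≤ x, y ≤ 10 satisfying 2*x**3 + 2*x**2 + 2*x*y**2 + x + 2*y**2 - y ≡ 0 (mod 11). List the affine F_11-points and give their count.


Affine F_11-points: {(0, 0), (0, 6), (1, 6), (1, 8), (2, 3), (2, 10), (8, 1), (8, 7), (9, 6), (9, 10), (10, 10)}; count = 11.

For each of the 121 pairs (x, y) ∈ F_11², evaluate f(x, y) mod 11. Record the zeros.
  x = 0: [0↦0, 1↦1, 2↦6, 3↦4, 4↦6, 5↦1, 6↦0, 7↦3, 8↦10, 9↦10, 10↦3]  zeros at y ∈ {0, 6}
  x = 1: [0↦5, 1↦8, 2↦8, 3↦5, 4↦10, 5↦1, 6↦0, 7↦7, 8↦0, 9↦1, 10↦10]  zeros at y ∈ {6, 8}
  x = 2: [0↦4, 1↦9, 2↦4, 3↦0, 4↦8, 5↦6, 6↦5, 7↦5, 8↦6, 9↦8, 10↦0]  zeros at y ∈ {3, 10}
  x = 3: [0↦9, 1↦5, 2↦6, 3↦1, 4↦1, 5↦6, 6↦5, 7↦9, 8↦7, 9↦10, 10↦7]  zeros at y ∈ ∅
  x = 4: [0↦10, 1↦8, 2↦4, 3↦9, 4↦1, 5↦2, 6↦1, 7↦9, 8↦4, 9↦8, 10↦10]  zeros at y ∈ ∅
  x = 5: [0↦8, 1↦8, 2↦10, 3↦3, 4↦9, 5↦6, 6↦5, 7↦6, 8↦9, 9↦3, 10↦10]  zeros at y ∈ ∅
  x = 6: [0↦4, 1↦6, 2↦3, 3↦6, 4↦4, 5↦8, 6↦7, 7↦1, 8↦1, 9↦7, 10↦8]  zeros at y ∈ ∅
  x = 7: [0↦10, 1↦3, 2↦6, 3↦8, 4↦9, 5↦9, 6↦8, 7↦6, 8↦3, 9↦10, 10↦5]  zeros at y ∈ ∅
  x = 8: [0↦5, 1↦0, 2↦9, 3↦10, 4↦3, 5↦10, 6↦9, 7↦0, 8↦5, 9↦2, 10↦2]  zeros at y ∈ {1, 7}
  x = 9: [0↦1, 1↦9, 2↦2, 3↦2, 4↦9, 5↦1, 6↦0, 7↦6, 8↦8, 9↦6, 10↦0]  zeros at y ∈ {6, 10}
  x = 10: [0↦10, 1↦9, 2↦8, 3↦7, 4↦6, 5↦5, 6↦4, 7↦3, 8↦2, 9↦1, 10↦0]  zeros at y ∈ {10}
Collecting zeros: affine points = {(0, 0), (0, 6), (1, 6), (1, 8), (2, 3), (2, 10), (8, 1), (8, 7), (9, 6), (9, 10), (10, 10)}.
Total count |C(F_11)_aff| = 11.


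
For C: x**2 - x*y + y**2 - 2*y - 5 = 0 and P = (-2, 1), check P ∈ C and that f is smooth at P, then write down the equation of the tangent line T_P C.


Tangent line at P: -5*x + 2*y - 12 = 0.

Step 1: f(-2, 1) = 0, so P lies on C.
Step 2: partial derivatives
  f_x(x, y) = 2*x - y, f_y(x, y) = -x + 2*y - 2.
  f_x(P) = -5, f_y(P) = 2 (gradient nonzero, so P is smooth).
Step 3: tangent line at P: -5·(x − -2) + 2·(y − 1) = 0.
Expanding: -5*x + 2*y - 12 = 0.


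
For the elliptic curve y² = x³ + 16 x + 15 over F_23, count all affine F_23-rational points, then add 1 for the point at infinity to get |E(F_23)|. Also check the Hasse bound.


Affine points = {(1, 3), (1, 20), (2, 3), (2, 20), (5, 6), (5, 17), (10, 5), (10, 18), (11, 2), (11, 21), (12, 7), (12, 16), (14, 4), (14, 19), (17, 5), (17, 18), (19, 5), (19, 18), (20, 3), (20, 20)}; affine count = 20; |E(F_23)| = 21.

Discriminant check: Δ ∝ 4a³ + 27b² = 4·16³ + 27·15² = 4·4096 + 27·225 ≡ 11 (mod 23). Nonzero ⇒ E is nonsingular.
For each x ∈ F_23, compute rhs = x³ + 16·x + 15 mod 23, then count y ∈ F_23 with y² ≡ rhs.
  x = 0: rhs = 15, matching y values: none (0 points).
  x = 1: rhs = 9, matching y values: 3, 20 (2 points).
  x = 2: rhs = 9, matching y values: 3, 20 (2 points).
  x = 3: rhs = 21, matching y values: none (0 points).
  x = 4: rhs = 5, matching y values: none (0 points).
  x = 5: rhs = 13, matching y values: 6, 17 (2 points).
  x = 6: rhs = 5, matching y values: none (0 points).
  x = 7: rhs = 10, matching y values: none (0 points).
  x = 8: rhs = 11, matching y values: none (0 points).
  x = 9: rhs = 14, matching y values: none (0 points).
  x = 10: rhs = 2, matching y values: 5, 18 (2 points).
  x = 11: rhs = 4, matching y values: 2, 21 (2 points).
  x = 12: rhs = 3, matching y values: 7, 16 (2 points).
  x = 13: rhs = 5, matching y values: none (0 points).
  x = 14: rhs = 16, matching y values: 4, 19 (2 points).
  x = 15: rhs = 19, matching y values: none (0 points).
  x = 16: rhs = 20, matching y values: none (0 points).
  x = 17: rhs = 2, matching y values: 5, 18 (2 points).
  x = 18: rhs = 17, matching y values: none (0 points).
  x = 19: rhs = 2, matching y values: 5, 18 (2 points).
  x = 20: rhs = 9, matching y values: 3, 20 (2 points).
  x = 21: rhs = 21, matching y values: none (0 points).
  x = 22: rhs = 21, matching y values: none (0 points).
Total affine count: 20.
Full point count |E(F_23)| = 20 + 1 = 21.
Hasse bound: |21 − (23+1)| = |-3| = 3 ≤ 2√23 ≈ 9.5917 ✓.


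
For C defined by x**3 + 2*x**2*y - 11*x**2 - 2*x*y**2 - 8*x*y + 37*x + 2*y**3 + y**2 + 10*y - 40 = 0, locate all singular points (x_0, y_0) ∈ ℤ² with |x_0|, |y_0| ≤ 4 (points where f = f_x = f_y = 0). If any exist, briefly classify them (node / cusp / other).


Singular points: {(3, 1)}; classification: cusp.

Compute partial derivatives:
  f_x = 3*x**2 + 4*x*y - 22*x - 2*y**2 - 8*y + 37.
  f_y = 2*x**2 - 4*x*y - 8*x + 6*y**2 + 2*y + 10.
Scan x_0 ∈ {−4, ..., 4}. For each x_0, f_y(x_0, y) is a polynomial in y; find its integer roots y ∈ {−4, ..., 4}, then test f_x and f at those candidates.
  x = -4: f_y(-4, y) = 6*y**2 + 18*y + 74; no integer root y with |y| ≤ 4.
  x = -3: f_y(-3, y) = 6*y**2 + 14*y + 52; no integer root y with |y| ≤ 4.
  x = -2: f_y(-2, y) = 6*y**2 + 10*y + 34; no integer root y with |y| ≤ 4.
  x = -1: f_y(-1, y) = 6*y**2 + 6*y + 20; no integer root y with |y| ≤ 4.
  x = 0: f_y(0, y) = 6*y**2 + 2*y + 10; no integer root y with |y| ≤ 4.
  x = 1: f_y(1, y) = 6*y**2 - 2*y + 4; no integer root y with |y| ≤ 4.
  x = 2: f_y(2, y) = 6*y**2 - 6*y + 2; no integer root y with |y| ≤ 4.
  x = 3: f_y(3, y) = 6*y**2 - 10*y + 4; vanishes at y ∈ {1}. (3, 1): f_x = 0, f = 0 — SINGULAR.
  x = 4: f_y(4, y) = 6*y**2 - 14*y + 10; no integer root y with |y| ≤ 4.
Only singular point on the grid: (3, 1).
Classify: substitute x = 3 + u, y = 1 + v and expand: f = u**3 + 2*u**2*v - 2*u*v**2 + 2*v**3 + v**2.
No constant or linear terms (consistent with a singular point). Quadratic part: v**2. Cubic part: u**3 + 2*u**2*v - 2*u*v**2 + 2*v**3.
The quadratic part v**2 is a perfect square, so there is a single (double) tangent line v = 0, i.e. y = 1. Restricting the cubic part to that line (v = 0) leaves u**3 ≠ 0, so f is not divisible by v and the branch is v² ≈ -u**3 to lowest order — this is a cusp.
Classification: cusp.


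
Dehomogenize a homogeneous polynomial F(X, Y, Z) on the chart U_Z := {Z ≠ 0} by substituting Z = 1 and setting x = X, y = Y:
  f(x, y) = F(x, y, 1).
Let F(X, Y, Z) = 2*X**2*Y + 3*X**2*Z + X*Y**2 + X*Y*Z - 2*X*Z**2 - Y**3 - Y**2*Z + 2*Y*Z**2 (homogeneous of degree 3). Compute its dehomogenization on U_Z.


f(x, y) = 2*x**2*y + 3*x**2 + x*y**2 + x*y - 2*x - y**3 - y**2 + 2*y

On U_Z we set Z = 1. Each monomial c·X^i·Y^j·Z^k in F becomes c·x^i·y^j·1^k = c·x^i·y^j.
Substituting Z = 1: F(X, Y, 1) = 2*x**2*y + 3*x**2 + x*y**2 + x*y - 2*x - y**3 - y**2 + 2*y.
Note: deg(f) ≤ deg(F) = 3; strict inequality happens when F is divisible by Z (lost terms).


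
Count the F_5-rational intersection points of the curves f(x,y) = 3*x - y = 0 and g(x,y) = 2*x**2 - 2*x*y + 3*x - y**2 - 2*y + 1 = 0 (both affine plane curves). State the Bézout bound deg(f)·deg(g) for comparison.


Common zeros: {(1, 3), (3, 4)}; count = 2; Bézout bound = 2.

deg(f) = 1, deg(g) = 2, so Bézout bound = 2.
Scan x ∈ F_5. For each x, list the y ∈ F_5 with f(x, y) ≡ 0 and those with g(x, y) ≡ 0 (mod 5); the common zeros in that column are the intersection.
  x = 0: f ≡ 0 at y ∈ {0}; g ≡ 0 at y ∈ ∅; common: ∅.
  x = 1: f ≡ 0 at y ∈ {3}; g ≡ 0 at y ∈ {3}; common: {3}.
  x = 2: f ≡ 0 at y ∈ {1}; g ≡ 0 at y ∈ {0, 4}; common: ∅.
  x = 3: f ≡ 0 at y ∈ {4}; g ≡ 0 at y ∈ {3, 4}; common: {4}.
  x = 4: f ≡ 0 at y ∈ {2}; g ≡ 0 at y ∈ {0}; common: ∅.
Collecting: common zeros = {(1, 3), (3, 4)}, so the count is 2.
Comparison with the Bézout bound: 2 ≤ 2 = deg(f)·deg(g), as expected for curves with no common component (the bound is attained).


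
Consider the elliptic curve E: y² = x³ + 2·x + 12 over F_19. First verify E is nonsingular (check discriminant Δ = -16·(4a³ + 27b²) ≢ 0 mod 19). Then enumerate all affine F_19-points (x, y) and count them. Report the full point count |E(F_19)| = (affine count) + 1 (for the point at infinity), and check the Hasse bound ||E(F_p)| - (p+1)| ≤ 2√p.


Affine points = {(2, 9), (2, 10), (3, 8), (3, 11), (10, 5), (10, 14), (11, 4), (11, 15), (12, 4), (12, 15), (15, 4), (15, 15), (16, 6), (16, 13), (17, 0), (18, 3), (18, 16)}; affine count = 17; |E(F_19)| = 18.

Discriminant check: Δ ∝ 4a³ + 27b² = 4·2³ + 27·12² = 4·8 + 27·144 ≡ 6 (mod 19). Nonzero ⇒ E is nonsingular.
For each x ∈ F_19, compute rhs = x³ + 2·x + 12 mod 19, then count y ∈ F_19 with y² ≡ rhs.
  x = 0: rhs = 12, matching y values: none (0 points).
  x = 1: rhs = 15, matching y values: none (0 points).
  x = 2: rhs = 5, matching y values: 9, 10 (2 points).
  x = 3: rhs = 7, matching y values: 8, 11 (2 points).
  x = 4: rhs = 8, matching y values: none (0 points).
  x = 5: rhs = 14, matching y values: none (0 points).
  x = 6: rhs = 12, matching y values: none (0 points).
  x = 7: rhs = 8, matching y values: none (0 points).
  x = 8: rhs = 8, matching y values: none (0 points).
  x = 9: rhs = 18, matching y values: none (0 points).
  x = 10: rhs = 6, matching y values: 5, 14 (2 points).
  x = 11: rhs = 16, matching y values: 4, 15 (2 points).
  x = 12: rhs = 16, matching y values: 4, 15 (2 points).
  x = 13: rhs = 12, matching y values: none (0 points).
  x = 14: rhs = 10, matching y values: none (0 points).
  x = 15: rhs = 16, matching y values: 4, 15 (2 points).
  x = 16: rhs = 17, matching y values: 6, 13 (2 points).
  x = 17: rhs = 0, matching y values: 0 (1 points).
  x = 18: rhs = 9, matching y values: 3, 16 (2 points).
Total affine count: 17.
Full point count |E(F_19)| = 17 + 1 = 18.
Hasse bound: |18 − (19+1)| = |-2| = 2 ≤ 2√19 ≈ 8.7178 ✓.


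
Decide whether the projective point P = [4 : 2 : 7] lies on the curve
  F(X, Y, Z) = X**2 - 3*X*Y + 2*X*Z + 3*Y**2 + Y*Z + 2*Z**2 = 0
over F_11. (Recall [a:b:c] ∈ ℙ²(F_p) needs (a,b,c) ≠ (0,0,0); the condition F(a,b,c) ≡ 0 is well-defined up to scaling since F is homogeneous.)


F(4,2,7) ≡ 7 (mod 11); P is NOT on the curve.

Evaluate F(4, 2, 7) term-by-term (mod 11).
  X**2 ↦ 1·16·1·1 = 16
  -3*X*Y ↦ -3·4·2·1 = -24
  2*X*Z ↦ 2·4·1·7 = 56
  3*Y**2 ↦ 3·1·4·1 = 12
  Y*Z ↦ 1·1·2·7 = 14
  2*Z**2 ↦ 2·1·1·49 = 98
Sum: F(4, 2, 7) = (16) + (-24) + (56) + (12) + (14) + (98) = 172.
Reducing mod 11: 172 ≡ 7 (mod 11).
Since F(a, b, c) ≡ 7 ≠ 0 (mod 11), P does NOT lie on the curve.


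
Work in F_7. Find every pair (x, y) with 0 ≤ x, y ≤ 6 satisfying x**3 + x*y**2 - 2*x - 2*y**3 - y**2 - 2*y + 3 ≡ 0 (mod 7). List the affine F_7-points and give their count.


Affine F_7-points: {(0, 2), (2, 0), (4, 5), (5, 5), (5, 6)}; count = 5.

For each of the 49 pairs (x, y) ∈ F_7², evaluate f(x, y) mod 7. Record the zeros.
  x = 0: [0↦3, 1↦5, 2↦0, 3↦4, 4↦5, 5↦5, 6↦6]  zeros at y ∈ {2}
  x = 1: [0↦2, 1↦5, 2↦3, 3↦5, 4↦6, 5↦1, 6↦6]  zeros at y ∈ ∅
  x = 2: [0↦0, 1↦4, 2↦5, 3↦5, 4↦6, 5↦3, 6↦5]  zeros at y ∈ {0}
  x = 3: [0↦3, 1↦1, 2↦5, 3↦3, 4↦4, 5↦3, 6↦2]  zeros at y ∈ ∅
  x = 4: [0↦3, 1↦2, 2↦2, 3↦5, 4↦6, 5↦0, 6↦3]  zeros at y ∈ {5}
  x = 5: [0↦6, 1↦6, 2↦2, 3↦3, 4↦4, 5↦0, 6↦0]  zeros at y ∈ {5, 6}
  x = 6: [0↦4, 1↦5, 2↦4, 3↦3, 4↦4, 5↦2, 6↦6]  zeros at y ∈ ∅
Collecting zeros: affine points = {(0, 2), (2, 0), (4, 5), (5, 5), (5, 6)}.
Total count |C(F_7)_aff| = 5.


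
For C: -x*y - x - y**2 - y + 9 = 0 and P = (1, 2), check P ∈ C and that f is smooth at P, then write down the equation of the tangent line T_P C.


Tangent line at P: -3*x - 6*y + 15 = 0.

Step 1: f(1, 2) = 0, so P lies on C.
Step 2: partial derivatives
  f_x(x, y) = -y - 1, f_y(x, y) = -x - 2*y - 1.
  f_x(P) = -3, f_y(P) = -6 (gradient nonzero, so P is smooth).
Step 3: tangent line at P: -3·(x − 1) + -6·(y − 2) = 0.
Expanding: -3*x - 6*y + 15 = 0.


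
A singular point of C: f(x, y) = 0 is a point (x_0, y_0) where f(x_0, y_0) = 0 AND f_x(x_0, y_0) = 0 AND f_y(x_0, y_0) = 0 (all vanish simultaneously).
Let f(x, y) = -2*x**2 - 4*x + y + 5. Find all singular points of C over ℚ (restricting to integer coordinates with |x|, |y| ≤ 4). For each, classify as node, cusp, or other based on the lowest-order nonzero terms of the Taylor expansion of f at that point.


No singular points in the scanned grid; C is smooth there.

Compute partial derivatives:
  f_x = -4*x - 4.
  f_y = 1.
f_y = 1 is a nonzero constant, so f_y never vanishes: no point (x, y) can satisfy f = f_x = f_y = 0. In particular no (x, y) ∈ {−4, ..., 4}² is singular; the curve is smooth.


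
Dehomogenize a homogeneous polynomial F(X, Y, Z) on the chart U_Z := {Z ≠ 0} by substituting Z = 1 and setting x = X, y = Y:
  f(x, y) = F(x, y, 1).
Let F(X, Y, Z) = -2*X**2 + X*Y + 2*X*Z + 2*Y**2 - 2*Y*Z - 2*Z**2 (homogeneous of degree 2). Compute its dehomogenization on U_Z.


f(x, y) = -2*x**2 + x*y + 2*x + 2*y**2 - 2*y - 2

On U_Z we set Z = 1. Each monomial c·X^i·Y^j·Z^k in F becomes c·x^i·y^j·1^k = c·x^i·y^j.
Substituting Z = 1: F(X, Y, 1) = -2*x**2 + x*y + 2*x + 2*y**2 - 2*y - 2.
Note: deg(f) ≤ deg(F) = 2; strict inequality happens when F is divisible by Z (lost terms).


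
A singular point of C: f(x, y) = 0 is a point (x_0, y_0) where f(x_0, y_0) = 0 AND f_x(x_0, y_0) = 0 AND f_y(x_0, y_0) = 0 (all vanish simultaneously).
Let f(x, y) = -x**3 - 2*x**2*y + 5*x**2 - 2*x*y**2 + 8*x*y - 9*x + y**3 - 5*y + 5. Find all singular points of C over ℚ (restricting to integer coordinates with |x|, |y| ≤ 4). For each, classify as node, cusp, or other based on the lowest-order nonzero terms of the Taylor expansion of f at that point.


Singular points: {(1, 1)}; classification: cusp.

Compute partial derivatives:
  f_x = -3*x**2 - 4*x*y + 10*x - 2*y**2 + 8*y - 9.
  f_y = -2*x**2 - 4*x*y + 8*x + 3*y**2 - 5.
Scan x_0 ∈ {−4, ..., 4}. For each x_0, f_y(x_0, y) is a polynomial in y; find its integer roots y ∈ {−4, ..., 4}, then test f_x and f at those candidates.
  x = -4: f_y(-4, y) = 3*y**2 + 16*y - 69; no integer root y with |y| ≤ 4.
  x = -3: f_y(-3, y) = 3*y**2 + 12*y - 47; no integer root y with |y| ≤ 4.
  x = -2: f_y(-2, y) = 3*y**2 + 8*y - 29; no integer root y with |y| ≤ 4.
  x = -1: f_y(-1, y) = 3*y**2 + 4*y - 15; vanishes at y ∈ {-3}. (-1, -3): f_x = -76 ≠ 0.
  x = 0: f_y(0, y) = 3*y**2 - 5; no integer root y with |y| ≤ 4.
  x = 1: f_y(1, y) = 3*y**2 - 4*y + 1; vanishes at y ∈ {1}. (1, 1): f_x = 0, f = 0 — SINGULAR.
  x = 2: f_y(2, y) = 3*y**2 - 8*y + 3; no integer root y with |y| ≤ 4.
  x = 3: f_y(3, y) = 3*y**2 - 12*y + 1; no integer root y with |y| ≤ 4.
  x = 4: f_y(4, y) = 3*y**2 - 16*y - 5; no integer root y with |y| ≤ 4.
Only singular point on the grid: (1, 1).
Classify: substitute x = 1 + u, y = 1 + v and expand: f = -u**3 - 2*u**2*v - 2*u*v**2 + v**3 + v**2.
No constant or linear terms (consistent with a singular point). Quadratic part: v**2. Cubic part: -u**3 - 2*u**2*v - 2*u*v**2 + v**3.
The quadratic part v**2 is a perfect square, so there is a single (double) tangent line v = 0, i.e. y = 1. Restricting the cubic part to that line (v = 0) leaves -u**3 ≠ 0, so f is not divisible by v and the branch is v² ≈ u**3 to lowest order — this is a cusp.
Classification: cusp.


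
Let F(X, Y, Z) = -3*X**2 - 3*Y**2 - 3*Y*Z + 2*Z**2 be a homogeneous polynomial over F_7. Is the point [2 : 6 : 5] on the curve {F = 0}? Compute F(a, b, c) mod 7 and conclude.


F(2,6,5) ≡ 1 (mod 7); P is NOT on the curve.

Evaluate F(2, 6, 5) term-by-term (mod 7).
  -3*X**2 ↦ -3·4·1·1 = -12
  -3*Y**2 ↦ -3·1·36·1 = -108
  -3*Y*Z ↦ -3·1·6·5 = -90
  2*Z**2 ↦ 2·1·1·25 = 50
Sum: F(2, 6, 5) = (-12) + (-108) + (-90) + (50) = -160.
Reducing mod 7: -160 ≡ 1 (mod 7).
Since F(a, b, c) ≡ 1 ≠ 0 (mod 7), P does NOT lie on the curve.


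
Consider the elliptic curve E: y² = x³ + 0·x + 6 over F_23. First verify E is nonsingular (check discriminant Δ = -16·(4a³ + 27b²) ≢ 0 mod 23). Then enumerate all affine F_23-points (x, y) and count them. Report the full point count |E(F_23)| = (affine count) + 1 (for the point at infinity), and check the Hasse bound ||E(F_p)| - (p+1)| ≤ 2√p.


Affine points = {(0, 11), (0, 12), (4, 1), (4, 22), (5, 4), (5, 19), (7, 2), (7, 21), (8, 9), (8, 14), (11, 7), (11, 16), (12, 3), (12, 20), (13, 8), (13, 15), (14, 6), (14, 17), (15, 0), (16, 10), (16, 13), (20, 5), (20, 18)}; affine count = 23; |E(F_23)| = 24.

Discriminant check: Δ ∝ 4a³ + 27b² = 4·0³ + 27·6² = 4·0 + 27·36 ≡ 6 (mod 23). Nonzero ⇒ E is nonsingular.
For each x ∈ F_23, compute rhs = x³ + 0·x + 6 mod 23, then count y ∈ F_23 with y² ≡ rhs.
  x = 0: rhs = 6, matching y values: 11, 12 (2 points).
  x = 1: rhs = 7, matching y values: none (0 points).
  x = 2: rhs = 14, matching y values: none (0 points).
  x = 3: rhs = 10, matching y values: none (0 points).
  x = 4: rhs = 1, matching y values: 1, 22 (2 points).
  x = 5: rhs = 16, matching y values: 4, 19 (2 points).
  x = 6: rhs = 15, matching y values: none (0 points).
  x = 7: rhs = 4, matching y values: 2, 21 (2 points).
  x = 8: rhs = 12, matching y values: 9, 14 (2 points).
  x = 9: rhs = 22, matching y values: none (0 points).
  x = 10: rhs = 17, matching y values: none (0 points).
  x = 11: rhs = 3, matching y values: 7, 16 (2 points).
  x = 12: rhs = 9, matching y values: 3, 20 (2 points).
  x = 13: rhs = 18, matching y values: 8, 15 (2 points).
  x = 14: rhs = 13, matching y values: 6, 17 (2 points).
  x = 15: rhs = 0, matching y values: 0 (1 points).
  x = 16: rhs = 8, matching y values: 10, 13 (2 points).
  x = 17: rhs = 20, matching y values: none (0 points).
  x = 18: rhs = 19, matching y values: none (0 points).
  x = 19: rhs = 11, matching y values: none (0 points).
  x = 20: rhs = 2, matching y values: 5, 18 (2 points).
  x = 21: rhs = 21, matching y values: none (0 points).
  x = 22: rhs = 5, matching y values: none (0 points).
Total affine count: 23.
Full point count |E(F_23)| = 23 + 1 = 24.
Hasse bound: |24 − (23+1)| = |0| = 0 ≤ 2√23 ≈ 9.5917 ✓.


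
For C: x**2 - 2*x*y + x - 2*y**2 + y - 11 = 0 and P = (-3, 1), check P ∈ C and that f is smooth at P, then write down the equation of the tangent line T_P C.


Tangent line at P: -7*x + 3*y - 24 = 0.

Step 1: f(-3, 1) = 0, so P lies on C.
Step 2: partial derivatives
  f_x(x, y) = 2*x - 2*y + 1, f_y(x, y) = -2*x - 4*y + 1.
  f_x(P) = -7, f_y(P) = 3 (gradient nonzero, so P is smooth).
Step 3: tangent line at P: -7·(x − -3) + 3·(y − 1) = 0.
Expanding: -7*x + 3*y - 24 = 0.


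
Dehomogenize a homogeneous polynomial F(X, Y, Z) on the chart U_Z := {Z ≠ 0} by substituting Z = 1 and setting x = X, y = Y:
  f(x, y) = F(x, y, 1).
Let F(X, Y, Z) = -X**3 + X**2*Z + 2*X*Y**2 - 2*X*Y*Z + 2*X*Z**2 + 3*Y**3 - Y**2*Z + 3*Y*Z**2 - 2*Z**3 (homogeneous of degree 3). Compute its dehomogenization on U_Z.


f(x, y) = -x**3 + x**2 + 2*x*y**2 - 2*x*y + 2*x + 3*y**3 - y**2 + 3*y - 2

On U_Z we set Z = 1. Each monomial c·X^i·Y^j·Z^k in F becomes c·x^i·y^j·1^k = c·x^i·y^j.
Substituting Z = 1: F(X, Y, 1) = -x**3 + x**2 + 2*x*y**2 - 2*x*y + 2*x + 3*y**3 - y**2 + 3*y - 2.
Note: deg(f) ≤ deg(F) = 3; strict inequality happens when F is divisible by Z (lost terms).


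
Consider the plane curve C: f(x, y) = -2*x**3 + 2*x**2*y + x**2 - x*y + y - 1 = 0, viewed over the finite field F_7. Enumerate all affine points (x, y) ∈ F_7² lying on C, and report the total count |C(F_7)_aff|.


Affine F_7-points: {(0, 1), (1, 1), (3, 2), (4, 1), (5, 4), (6, 3)}; count = 6.

For each of the 49 pairs (x, y) ∈ F_7², evaluate f(x, y) mod 7. Record the zeros.
  x = 0: [0↦6, 1↦0, 2↦1, 3↦2, 4↦3, 5↦4, 6↦5]  zeros at y ∈ {1}
  x = 1: [0↦5, 1↦0, 2↦2, 3↦4, 4↦6, 5↦1, 6↦3]  zeros at y ∈ {1}
  x = 2: [0↦1, 1↦1, 2↦1, 3↦1, 4↦1, 5↦1, 6↦1]  zeros at y ∈ ∅
  x = 3: [0↦3, 1↦5, 2↦0, 3↦2, 4↦4, 5↦6, 6↦1]  zeros at y ∈ {2}
  x = 4: [0↦6, 1↦0, 2↦1, 3↦2, 4↦3, 5↦4, 6↦5]  zeros at y ∈ {1}
  x = 5: [0↦5, 1↦2, 2↦6, 3↦3, 4↦0, 5↦4, 6↦1]  zeros at y ∈ {4}
  x = 6: [0↦2, 1↦6, 2↦3, 3↦0, 4↦4, 5↦1, 6↦5]  zeros at y ∈ {3}
Collecting zeros: affine points = {(0, 1), (1, 1), (3, 2), (4, 1), (5, 4), (6, 3)}.
Total count |C(F_7)_aff| = 6.


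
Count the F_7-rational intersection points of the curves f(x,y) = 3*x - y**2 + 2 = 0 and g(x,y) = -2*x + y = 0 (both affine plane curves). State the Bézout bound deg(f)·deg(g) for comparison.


Common zeros: ∅; count = 0; Bézout bound = 2.

deg(f) = 2, deg(g) = 1, so Bézout bound = 2.
Scan x ∈ F_7. For each x, list the y ∈ F_7 with f(x, y) ≡ 0 and those with g(x, y) ≡ 0 (mod 7); the common zeros in that column are the intersection.
  x = 0: f ≡ 0 at y ∈ {3, 4}; g ≡ 0 at y ∈ {0}; common: ∅.
  x = 1: f ≡ 0 at y ∈ ∅; g ≡ 0 at y ∈ {2}; common: ∅.
  x = 2: f ≡ 0 at y ∈ {1, 6}; g ≡ 0 at y ∈ {4}; common: ∅.
  x = 3: f ≡ 0 at y ∈ {2, 5}; g ≡ 0 at y ∈ {6}; common: ∅.
  x = 4: f ≡ 0 at y ∈ {0}; g ≡ 0 at y ∈ {1}; common: ∅.
  x = 5: f ≡ 0 at y ∈ ∅; g ≡ 0 at y ∈ {3}; common: ∅.
  x = 6: f ≡ 0 at y ∈ ∅; g ≡ 0 at y ∈ {5}; common: ∅.
Collecting: common zeros = ∅, so the count is 0.
Comparison with the Bézout bound: 0 ≤ 2 = deg(f)·deg(g), as expected for curves with no common component (the affine F_7-count falls short of the bound because intersections may lie at infinity, over extension fields, or carry multiplicity).


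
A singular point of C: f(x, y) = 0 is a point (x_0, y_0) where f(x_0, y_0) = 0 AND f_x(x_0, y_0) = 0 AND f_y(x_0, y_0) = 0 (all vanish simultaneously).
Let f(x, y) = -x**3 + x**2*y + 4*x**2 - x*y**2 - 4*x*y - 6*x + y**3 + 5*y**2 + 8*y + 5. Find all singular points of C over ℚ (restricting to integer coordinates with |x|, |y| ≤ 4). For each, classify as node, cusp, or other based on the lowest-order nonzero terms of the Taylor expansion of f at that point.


Singular points: {(1, -1)}; classification: cusp.

Compute partial derivatives:
  f_x = -3*x**2 + 2*x*y + 8*x - y**2 - 4*y - 6.
  f_y = x**2 - 2*x*y - 4*x + 3*y**2 + 10*y + 8.
Scan x_0 ∈ {−4, ..., 4}. For each x_0, f_y(x_0, y) is a polynomial in y; find its integer roots y ∈ {−4, ..., 4}, then test f_x and f at those candidates.
  x = -4: f_y(-4, y) = 3*y**2 + 18*y + 40; no integer root y with |y| ≤ 4.
  x = -3: f_y(-3, y) = 3*y**2 + 16*y + 29; no integer root y with |y| ≤ 4.
  x = -2: f_y(-2, y) = 3*y**2 + 14*y + 20; no integer root y with |y| ≤ 4.
  x = -1: f_y(-1, y) = 3*y**2 + 12*y + 13; no integer root y with |y| ≤ 4.
  x = 0: f_y(0, y) = 3*y**2 + 10*y + 8; vanishes at y ∈ {-2}. (0, -2): f_x = -2 ≠ 0.
  x = 1: f_y(1, y) = 3*y**2 + 8*y + 5; vanishes at y ∈ {-1}. (1, -1): f_x = 0, f = 0 — SINGULAR.
  x = 2: f_y(2, y) = 3*y**2 + 6*y + 4; no integer root y with |y| ≤ 4.
  x = 3: f_y(3, y) = 3*y**2 + 4*y + 5; no integer root y with |y| ≤ 4.
  x = 4: f_y(4, y) = 3*y**2 + 2*y + 8; no integer root y with |y| ≤ 4.
Only singular point on the grid: (1, -1).
Classify: substitute x = 1 + u, y = -1 + v and expand: f = -u**3 + u**2*v - u*v**2 + v**3 + v**2.
No constant or linear terms (consistent with a singular point). Quadratic part: v**2. Cubic part: -u**3 + u**2*v - u*v**2 + v**3.
The quadratic part v**2 is a perfect square, so there is a single (double) tangent line v = 0, i.e. y = -1. Restricting the cubic part to that line (v = 0) leaves -u**3 ≠ 0, so f is not divisible by v and the branch is v² ≈ u**3 to lowest order — this is a cusp.
Classification: cusp.


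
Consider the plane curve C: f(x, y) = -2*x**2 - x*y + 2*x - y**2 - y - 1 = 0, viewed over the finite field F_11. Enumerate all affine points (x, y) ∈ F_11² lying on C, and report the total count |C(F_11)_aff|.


Affine F_11-points: {(1, 10), (2, 4), (5, 7), (5, 9), (6, 5), (6, 10), (8, 4), (8, 9), (9, 5), (9, 7)}; count = 10.

For each of the 121 pairs (x, y) ∈ F_11², evaluate f(x, y) mod 11. Record the zeros.
  x = 0: [0↦10, 1↦8, 2↦4, 3↦9, 4↦1, 5↦2, 6↦1, 7↦9, 8↦4, 9↦8, 10↦10]  zeros at y ∈ ∅
  x = 1: [0↦10, 1↦7, 2↦2, 3↦6, 4↦8, 5↦8, 6↦6, 7↦2, 8↦7, 9↦10, 10↦0]  zeros at y ∈ {10}
  x = 2: [0↦6, 1↦2, 2↦7, 3↦10, 4↦0, 5↦10, 6↦7, 7↦2, 8↦6, 9↦8, 10↦8]  zeros at y ∈ {4}
  x = 3: [0↦9, 1↦4, 2↦8, 3↦10, 4↦10, 5↦8, 6↦4, 7↦9, 8↦1, 9↦2, 10↦1]  zeros at y ∈ ∅
  x = 4: [0↦8, 1↦2, 2↦5, 3↦6, 4↦5, 5↦2, 6↦8, 7↦1, 8↦3, 9↦3, 10↦1]  zeros at y ∈ ∅
  x = 5: [0↦3, 1↦7, 2↦9, 3↦9, 4↦7, 5↦3, 6↦8, 7↦0, 8↦1, 9↦0, 10↦8]  zeros at y ∈ {7, 9}
  x = 6: [0↦5, 1↦8, 2↦9, 3↦8, 4↦5, 5↦0, 6↦4, 7↦6, 8↦6, 9↦4, 10↦0]  zeros at y ∈ {5, 10}
  x = 7: [0↦3, 1↦5, 2↦5, 3↦3, 4↦10, 5↦4, 6↦7, 7↦8, 8↦7, 9↦4, 10↦10]  zeros at y ∈ ∅
  x = 8: [0↦8, 1↦9, 2↦8, 3↦5, 4↦0, 5↦4, 6↦6, 7↦6, 8↦4, 9↦0, 10↦5]  zeros at y ∈ {4, 9}
  x = 9: [0↦9, 1↦9, 2↦7, 3↦3, 4↦8, 5↦0, 6↦1, 7↦0, 8↦8, 9↦3, 10↦7]  zeros at y ∈ {5, 7}
  x = 10: [0↦6, 1↦5, 2↦2, 3↦8, 4↦1, 5↦3, 6↦3, 7↦1, 8↦8, 9↦2, 10↦5]  zeros at y ∈ ∅
Collecting zeros: affine points = {(1, 10), (2, 4), (5, 7), (5, 9), (6, 5), (6, 10), (8, 4), (8, 9), (9, 5), (9, 7)}.
Total count |C(F_11)_aff| = 10.


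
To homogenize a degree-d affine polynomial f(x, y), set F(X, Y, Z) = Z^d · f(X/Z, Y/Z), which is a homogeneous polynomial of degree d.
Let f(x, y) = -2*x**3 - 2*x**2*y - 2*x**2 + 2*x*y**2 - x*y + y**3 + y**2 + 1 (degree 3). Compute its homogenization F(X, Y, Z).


F(X, Y, Z) = -2*X**3 - 2*X**2*Y - 2*X**2*Z + 2*X*Y**2 - X*Y*Z + Y**3 + Y**2*Z + Z**3

deg(f) = 3.
Substitute x = X/Z, y = Y/Z into f, then multiply by Z^3.
  monomial -2·x^3·y^0 ↦ -2·X^3·Y^0·Z^0.
  monomial -2·x^2·y^1 ↦ -2·X^2·Y^1·Z^0.
  monomial -2·x^2·y^0 ↦ -2·X^2·Y^0·Z^1.
  monomial 2·x^1·y^2 ↦ 2·X^1·Y^2·Z^0.
  monomial -1·x^1·y^1 ↦ -1·X^1·Y^1·Z^1.
  monomial 1·x^0·y^3 ↦ 1·X^0·Y^3·Z^0.
  monomial 1·x^0·y^2 ↦ 1·X^0·Y^2·Z^1.
  monomial 1·x^0·y^0 ↦ 1·X^0·Y^0·Z^3.
Collecting: F(X, Y, Z) = -2*X**3 - 2*X**2*Y - 2*X**2*Z + 2*X*Y**2 - X*Y*Z + Y**3 + Y**2*Z + Z**3.


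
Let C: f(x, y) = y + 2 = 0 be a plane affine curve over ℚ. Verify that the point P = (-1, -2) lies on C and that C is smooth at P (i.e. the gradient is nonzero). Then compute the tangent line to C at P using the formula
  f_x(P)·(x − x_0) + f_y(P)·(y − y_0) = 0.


Tangent line at P: y + 2 = 0.

Step 1: f(-1, -2) = 0, so P lies on C.
Step 2: partial derivatives
  f_x(x, y) = 0, f_y(x, y) = 1.
  f_x(P) = 0, f_y(P) = 1 (gradient nonzero, so P is smooth).
Step 3: tangent line at P: 0·(x − -1) + 1·(y − -2) = 0.
Expanding: y + 2 = 0.


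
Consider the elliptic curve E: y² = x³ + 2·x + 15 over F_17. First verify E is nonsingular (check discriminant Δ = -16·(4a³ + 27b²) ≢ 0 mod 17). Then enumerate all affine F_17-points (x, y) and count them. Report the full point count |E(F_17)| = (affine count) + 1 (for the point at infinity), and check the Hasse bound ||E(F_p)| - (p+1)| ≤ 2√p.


Affine points = {(0, 7), (0, 10), (1, 1), (1, 16), (4, 6), (4, 11), (7, 7), (7, 10), (8, 4), (8, 13), (10, 7), (10, 10), (11, 5), (11, 12), (12, 4), (12, 13), (14, 4), (14, 13)}; affine count = 18; |E(F_17)| = 19.

Discriminant check: Δ ∝ 4a³ + 27b² = 4·2³ + 27·15² = 4·8 + 27·225 ≡ 4 (mod 17). Nonzero ⇒ E is nonsingular.
For each x ∈ F_17, compute rhs = x³ + 2·x + 15 mod 17, then count y ∈ F_17 with y² ≡ rhs.
  x = 0: rhs = 15, matching y values: 7, 10 (2 points).
  x = 1: rhs = 1, matching y values: 1, 16 (2 points).
  x = 2: rhs = 10, matching y values: none (0 points).
  x = 3: rhs = 14, matching y values: none (0 points).
  x = 4: rhs = 2, matching y values: 6, 11 (2 points).
  x = 5: rhs = 14, matching y values: none (0 points).
  x = 6: rhs = 5, matching y values: none (0 points).
  x = 7: rhs = 15, matching y values: 7, 10 (2 points).
  x = 8: rhs = 16, matching y values: 4, 13 (2 points).
  x = 9: rhs = 14, matching y values: none (0 points).
  x = 10: rhs = 15, matching y values: 7, 10 (2 points).
  x = 11: rhs = 8, matching y values: 5, 12 (2 points).
  x = 12: rhs = 16, matching y values: 4, 13 (2 points).
  x = 13: rhs = 11, matching y values: none (0 points).
  x = 14: rhs = 16, matching y values: 4, 13 (2 points).
  x = 15: rhs = 3, matching y values: none (0 points).
  x = 16: rhs = 12, matching y values: none (0 points).
Total affine count: 18.
Full point count |E(F_17)| = 18 + 1 = 19.
Hasse bound: |19 − (17+1)| = |1| = 1 ≤ 2√17 ≈ 8.2462 ✓.


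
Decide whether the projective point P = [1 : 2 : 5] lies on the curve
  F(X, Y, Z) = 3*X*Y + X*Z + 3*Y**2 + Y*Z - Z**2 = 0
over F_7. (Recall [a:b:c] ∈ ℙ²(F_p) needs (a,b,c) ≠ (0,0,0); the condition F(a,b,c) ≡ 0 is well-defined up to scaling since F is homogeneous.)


F(1,2,5) ≡ 1 (mod 7); P is NOT on the curve.

Evaluate F(1, 2, 5) term-by-term (mod 7).
  3*X*Y ↦ 3·1·2·1 = 6
  X*Z ↦ 1·1·1·5 = 5
  3*Y**2 ↦ 3·1·4·1 = 12
  Y*Z ↦ 1·1·2·5 = 10
  -Z**2 ↦ -1·1·1·25 = -25
Sum: F(1, 2, 5) = (6) + (5) + (12) + (10) + (-25) = 8.
Reducing mod 7: 8 ≡ 1 (mod 7).
Since F(a, b, c) ≡ 1 ≠ 0 (mod 7), P does NOT lie on the curve.


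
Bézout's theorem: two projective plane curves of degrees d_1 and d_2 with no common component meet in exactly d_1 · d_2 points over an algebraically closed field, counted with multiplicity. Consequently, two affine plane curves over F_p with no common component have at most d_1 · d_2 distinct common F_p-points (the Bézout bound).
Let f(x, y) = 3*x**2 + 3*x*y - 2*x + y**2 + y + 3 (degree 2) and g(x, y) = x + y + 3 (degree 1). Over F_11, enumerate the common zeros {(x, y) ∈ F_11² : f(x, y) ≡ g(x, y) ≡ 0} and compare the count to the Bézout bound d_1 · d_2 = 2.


Common zeros: {(3, 5)}; count = 1; Bézout bound = 2.

deg(f) = 2, deg(g) = 1, so Bézout bound = 2.
Scan x ∈ F_11. For each x, list the y ∈ F_11 with f(x, y) ≡ 0 and those with g(x, y) ≡ 0 (mod 11); the common zeros in that column are the intersection.
  x = 0: f ≡ 0 at y ∈ {5}; g ≡ 0 at y ∈ {8}; common: ∅.
  x = 1: f ≡ 0 at y ∈ {9}; g ≡ 0 at y ∈ {7}; common: ∅.
  x = 2: f ≡ 0 at y ∈ {0, 4}; g ≡ 0 at y ∈ {6}; common: ∅.
  x = 3: f ≡ 0 at y ∈ {5, 7}; g ≡ 0 at y ∈ {5}; common: {5}.
  x = 4: f ≡ 0 at y ∈ ∅; g ≡ 0 at y ∈ {4}; common: ∅.
  x = 5: f ≡ 0 at y ∈ ∅; g ≡ 0 at y ∈ {3}; common: ∅.
  x = 6: f ≡ 0 at y ∈ {0, 3}; g ≡ 0 at y ∈ {2}; common: ∅.
  x = 7: f ≡ 0 at y ∈ ∅; g ≡ 0 at y ∈ {1}; common: ∅.
  x = 8: f ≡ 0 at y ∈ ∅; g ≡ 0 at y ∈ {0}; common: ∅.
  x = 9: f ≡ 0 at y ∈ {7, 9}; g ≡ 0 at y ∈ {10}; common: ∅.
  x = 10: f ≡ 0 at y ∈ {3, 10}; g ≡ 0 at y ∈ {9}; common: ∅.
Collecting: common zeros = {(3, 5)}, so the count is 1.
Comparison with the Bézout bound: 1 ≤ 2 = deg(f)·deg(g), as expected for curves with no common component (the affine F_11-count falls short of the bound because intersections may lie at infinity, over extension fields, or carry multiplicity).


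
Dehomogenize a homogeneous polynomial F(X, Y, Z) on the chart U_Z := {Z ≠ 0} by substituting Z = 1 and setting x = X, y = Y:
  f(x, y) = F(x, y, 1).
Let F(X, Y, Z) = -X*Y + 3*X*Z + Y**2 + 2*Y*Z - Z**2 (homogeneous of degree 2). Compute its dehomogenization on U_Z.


f(x, y) = -x*y + 3*x + y**2 + 2*y - 1

On U_Z we set Z = 1. Each monomial c·X^i·Y^j·Z^k in F becomes c·x^i·y^j·1^k = c·x^i·y^j.
Substituting Z = 1: F(X, Y, 1) = -x*y + 3*x + y**2 + 2*y - 1.
Note: deg(f) ≤ deg(F) = 2; strict inequality happens when F is divisible by Z (lost terms).


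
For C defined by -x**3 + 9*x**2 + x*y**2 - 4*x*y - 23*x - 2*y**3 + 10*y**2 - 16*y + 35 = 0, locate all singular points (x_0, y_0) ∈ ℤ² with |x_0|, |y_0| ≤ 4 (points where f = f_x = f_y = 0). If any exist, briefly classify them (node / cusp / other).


Singular points: {(3, 2)}; classification: cusp.

Compute partial derivatives:
  f_x = -3*x**2 + 18*x + y**2 - 4*y - 23.
  f_y = 2*x*y - 4*x - 6*y**2 + 20*y - 16.
Scan x_0 ∈ {−4, ..., 4}. For each x_0, f_y(x_0, y) is a polynomial in y; find its integer roots y ∈ {−4, ..., 4}, then test f_x and f at those candidates.
  x = -4: f_y(-4, y) = -6*y**2 + 12*y; vanishes at y ∈ {0, 2}. (-4, 0): f_x = -143 ≠ 0; (-4, 2): f_x = -147 ≠ 0.
  x = -3: f_y(-3, y) = -6*y**2 + 14*y - 4; vanishes at y ∈ {2}. (-3, 2): f_x = -108 ≠ 0.
  x = -2: f_y(-2, y) = -6*y**2 + 16*y - 8; vanishes at y ∈ {2}. (-2, 2): f_x = -75 ≠ 0.
  x = -1: f_y(-1, y) = -6*y**2 + 18*y - 12; vanishes at y ∈ {1, 2}. (-1, 1): f_x = -47 ≠ 0; (-1, 2): f_x = -48 ≠ 0.
  x = 0: f_y(0, y) = -6*y**2 + 20*y - 16; vanishes at y ∈ {2}. (0, 2): f_x = -27 ≠ 0.
  x = 1: f_y(1, y) = -6*y**2 + 22*y - 20; vanishes at y ∈ {2}. (1, 2): f_x = -12 ≠ 0.
  x = 2: f_y(2, y) = -6*y**2 + 24*y - 24; vanishes at y ∈ {2}. (2, 2): f_x = -3 ≠ 0.
  x = 3: f_y(3, y) = -6*y**2 + 26*y - 28; vanishes at y ∈ {2}. (3, 2): f_x = 0, f = 0 — SINGULAR.
  x = 4: f_y(4, y) = -6*y**2 + 28*y - 32; vanishes at y ∈ {2}. (4, 2): f_x = -3 ≠ 0.
Only singular point on the grid: (3, 2).
Classify: substitute x = 3 + u, y = 2 + v and expand: f = -u**3 + u*v**2 - 2*v**3 + v**2.
No constant or linear terms (consistent with a singular point). Quadratic part: v**2. Cubic part: -u**3 + u*v**2 - 2*v**3.
The quadratic part v**2 is a perfect square, so there is a single (double) tangent line v = 0, i.e. y = 2. Restricting the cubic part to that line (v = 0) leaves -u**3 ≠ 0, so f is not divisible by v and the branch is v² ≈ u**3 to lowest order — this is a cusp.
Classification: cusp.
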